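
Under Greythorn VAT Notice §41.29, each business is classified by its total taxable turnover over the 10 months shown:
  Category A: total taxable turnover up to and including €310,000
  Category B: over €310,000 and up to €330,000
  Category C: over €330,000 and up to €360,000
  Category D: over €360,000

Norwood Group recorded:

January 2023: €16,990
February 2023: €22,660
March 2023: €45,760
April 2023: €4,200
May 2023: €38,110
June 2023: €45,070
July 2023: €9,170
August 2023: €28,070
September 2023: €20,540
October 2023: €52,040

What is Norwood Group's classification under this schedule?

Total taxable turnover: €16,990 + €22,660 + €45,760 + €4,200 + €38,110 + €45,070 + €9,170 + €28,070 + €20,540 + €52,040 = €282,610.
€282,610 ≤ €310,000, so Category A applies.

Category A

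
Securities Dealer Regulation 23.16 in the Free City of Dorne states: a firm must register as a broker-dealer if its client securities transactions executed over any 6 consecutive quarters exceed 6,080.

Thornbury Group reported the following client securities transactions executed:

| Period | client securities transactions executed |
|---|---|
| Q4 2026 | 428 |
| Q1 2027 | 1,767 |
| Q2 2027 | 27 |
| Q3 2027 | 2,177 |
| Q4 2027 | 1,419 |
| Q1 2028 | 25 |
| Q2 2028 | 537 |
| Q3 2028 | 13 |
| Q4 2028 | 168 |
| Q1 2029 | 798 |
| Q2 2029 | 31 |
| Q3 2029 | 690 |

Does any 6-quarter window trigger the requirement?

Q4 2026–Q1 2028: 428 + 1,767 + 27 + 2,177 + 1,419 + 25 = 5,843 (under)
Q1 2027–Q2 2028: 1,767 + 27 + 2,177 + 1,419 + 25 + 537 = 5,952 (under)
Q2 2027–Q3 2028: 27 + 2,177 + 1,419 + 25 + 537 + 13 = 4,198 (under)
Q3 2027–Q4 2028: 2,177 + 1,419 + 25 + 537 + 13 + 168 = 4,339 (under)
Q4 2027–Q1 2029: 1,419 + 25 + 537 + 13 + 168 + 798 = 2,960 (under)
Q1 2028–Q2 2029: 25 + 537 + 13 + 168 + 798 + 31 = 1,572 (under)
Q2 2028–Q3 2029: 537 + 13 + 168 + 798 + 31 + 690 = 2,237 (under)
No window exceeds 6,080.

No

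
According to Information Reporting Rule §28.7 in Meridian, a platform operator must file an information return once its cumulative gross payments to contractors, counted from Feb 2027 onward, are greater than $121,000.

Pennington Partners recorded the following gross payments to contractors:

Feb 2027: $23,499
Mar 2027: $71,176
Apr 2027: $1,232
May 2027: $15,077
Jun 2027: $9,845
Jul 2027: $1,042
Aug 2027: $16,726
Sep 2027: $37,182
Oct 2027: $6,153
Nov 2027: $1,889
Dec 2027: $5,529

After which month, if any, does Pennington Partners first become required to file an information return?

Through Feb 2027: $23,499
Through Mar 2027: $94,675
Through Apr 2027: $95,907
Through May 2027: $110,984
Through Jun 2027: $120,829
Through Jul 2027: $121,871 ← exceeds threshold

Jul 2027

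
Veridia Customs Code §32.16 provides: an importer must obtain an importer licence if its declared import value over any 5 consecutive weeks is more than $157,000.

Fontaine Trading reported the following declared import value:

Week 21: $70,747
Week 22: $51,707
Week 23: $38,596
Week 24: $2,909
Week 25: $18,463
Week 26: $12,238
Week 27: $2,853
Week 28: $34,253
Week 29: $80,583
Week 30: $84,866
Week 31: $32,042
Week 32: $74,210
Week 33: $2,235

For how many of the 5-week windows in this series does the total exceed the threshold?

Week 21–Week 25: $70,747 + $51,707 + $38,596 + $2,909 + $18,463 = $182,422 (over)
Week 22–Week 26: $51,707 + $38,596 + $2,909 + $18,463 + $12,238 = $123,913 (under)
Week 23–Week 27: $38,596 + $2,909 + $18,463 + $12,238 + $2,853 = $75,059 (under)
Week 24–Week 28: $2,909 + $18,463 + $12,238 + $2,853 + $34,253 = $70,716 (under)
Week 25–Week 29: $18,463 + $12,238 + $2,853 + $34,253 + $80,583 = $148,390 (under)
Week 26–Week 30: $12,238 + $2,853 + $34,253 + $80,583 + $84,866 = $214,793 (over)
Week 27–Week 31: $2,853 + $34,253 + $80,583 + $84,866 + $32,042 = $234,597 (over)
Week 28–Week 32: $34,253 + $80,583 + $84,866 + $32,042 + $74,210 = $305,954 (over)
Week 29–Week 33: $80,583 + $84,866 + $32,042 + $74,210 + $2,235 = $273,936 (over)
5 windows exceed the threshold.

5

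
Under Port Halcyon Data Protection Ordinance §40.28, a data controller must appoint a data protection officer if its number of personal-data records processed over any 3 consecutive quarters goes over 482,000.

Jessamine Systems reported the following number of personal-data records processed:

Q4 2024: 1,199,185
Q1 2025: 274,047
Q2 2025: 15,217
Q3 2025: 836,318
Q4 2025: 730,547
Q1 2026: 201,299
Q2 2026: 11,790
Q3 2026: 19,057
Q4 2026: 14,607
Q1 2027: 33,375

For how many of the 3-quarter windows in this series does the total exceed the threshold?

Q4 2024–Q2 2025: 1,199,185 + 274,047 + 15,217 = 1,488,449 (over)
Q1 2025–Q3 2025: 274,047 + 15,217 + 836,318 = 1,125,582 (over)
Q2 2025–Q4 2025: 15,217 + 836,318 + 730,547 = 1,582,082 (over)
Q3 2025–Q1 2026: 836,318 + 730,547 + 201,299 = 1,768,164 (over)
Q4 2025–Q2 2026: 730,547 + 201,299 + 11,790 = 943,636 (over)
Q1 2026–Q3 2026: 201,299 + 11,790 + 19,057 = 232,146 (under)
Q2 2026–Q4 2026: 11,790 + 19,057 + 14,607 = 45,454 (under)
Q3 2026–Q1 2027: 19,057 + 14,607 + 33,375 = 67,039 (under)
5 windows exceed the threshold.

5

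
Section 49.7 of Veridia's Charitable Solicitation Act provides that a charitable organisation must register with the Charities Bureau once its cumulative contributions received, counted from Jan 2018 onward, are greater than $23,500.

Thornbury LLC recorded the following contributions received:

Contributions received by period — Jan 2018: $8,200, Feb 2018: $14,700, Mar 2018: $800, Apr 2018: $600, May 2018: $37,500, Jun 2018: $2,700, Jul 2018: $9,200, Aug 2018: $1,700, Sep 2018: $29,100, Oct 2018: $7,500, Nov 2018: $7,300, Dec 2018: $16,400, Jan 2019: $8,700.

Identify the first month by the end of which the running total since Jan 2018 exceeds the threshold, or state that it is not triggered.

Through Jan 2018: $8,200
Through Feb 2018: $22,900
Through Mar 2018: $23,700 ← exceeds threshold

Mar 2018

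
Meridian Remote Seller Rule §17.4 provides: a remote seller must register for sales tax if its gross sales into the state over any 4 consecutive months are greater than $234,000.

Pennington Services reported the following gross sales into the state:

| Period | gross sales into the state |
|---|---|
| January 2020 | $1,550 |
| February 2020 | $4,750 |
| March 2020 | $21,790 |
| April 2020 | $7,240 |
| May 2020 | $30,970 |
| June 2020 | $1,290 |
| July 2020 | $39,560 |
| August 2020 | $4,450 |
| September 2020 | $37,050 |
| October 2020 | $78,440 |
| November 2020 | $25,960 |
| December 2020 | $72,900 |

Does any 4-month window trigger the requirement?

January 2020–April 2020: $1,550 + $4,750 + $21,790 + $7,240 = $35,330 (under)
February 2020–May 2020: $4,750 + $21,790 + $7,240 + $30,970 = $64,750 (under)
March 2020–June 2020: $21,790 + $7,240 + $30,970 + $1,290 = $61,290 (under)
April 2020–July 2020: $7,240 + $30,970 + $1,290 + $39,560 = $79,060 (under)
May 2020–August 2020: $30,970 + $1,290 + $39,560 + $4,450 = $76,270 (under)
June 2020–September 2020: $1,290 + $39,560 + $4,450 + $37,050 = $82,350 (under)
July 2020–October 2020: $39,560 + $4,450 + $37,050 + $78,440 = $159,500 (under)
August 2020–November 2020: $4,450 + $37,050 + $78,440 + $25,960 = $145,900 (under)
September 2020–December 2020: $37,050 + $78,440 + $25,960 + $72,900 = $214,350 (under)
No window exceeds $234,000.

No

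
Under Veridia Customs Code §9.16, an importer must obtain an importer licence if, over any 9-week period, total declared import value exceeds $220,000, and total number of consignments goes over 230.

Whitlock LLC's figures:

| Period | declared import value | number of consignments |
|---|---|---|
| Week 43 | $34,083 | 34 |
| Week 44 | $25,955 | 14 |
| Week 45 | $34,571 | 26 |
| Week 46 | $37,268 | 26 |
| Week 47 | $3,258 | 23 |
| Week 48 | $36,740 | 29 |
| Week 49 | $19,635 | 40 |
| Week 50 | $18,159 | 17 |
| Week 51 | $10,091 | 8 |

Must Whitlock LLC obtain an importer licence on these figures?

No

Total declared import value: $34,083 + $25,955 + $34,571 + $37,268 + $3,258 + $36,740 + $19,635 + $18,159 + $10,091 = $219,760 (≤ $220,000).
Total number of consignments: 34 + 14 + 26 + 26 + 23 + 29 + 40 + 17 + 8 = 217 (≤ 230).
The test is 'and': the rule requires both, and at least one is not exceeded.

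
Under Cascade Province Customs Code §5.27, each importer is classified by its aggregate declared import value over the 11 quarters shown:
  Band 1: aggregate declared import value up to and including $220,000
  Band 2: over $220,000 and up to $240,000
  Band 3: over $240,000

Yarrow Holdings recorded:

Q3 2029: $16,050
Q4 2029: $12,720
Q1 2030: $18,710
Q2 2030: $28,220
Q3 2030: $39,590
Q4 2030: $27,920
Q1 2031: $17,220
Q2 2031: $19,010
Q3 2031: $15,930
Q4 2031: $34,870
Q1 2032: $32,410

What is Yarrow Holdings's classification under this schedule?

Band 3

Aggregate declared import value: $16,050 + $12,720 + $18,710 + $28,220 + $39,590 + $27,920 + $17,220 + $19,010 + $15,930 + $34,870 + $32,410 = $262,650.
$262,650 > $240,000, so Band 3 applies.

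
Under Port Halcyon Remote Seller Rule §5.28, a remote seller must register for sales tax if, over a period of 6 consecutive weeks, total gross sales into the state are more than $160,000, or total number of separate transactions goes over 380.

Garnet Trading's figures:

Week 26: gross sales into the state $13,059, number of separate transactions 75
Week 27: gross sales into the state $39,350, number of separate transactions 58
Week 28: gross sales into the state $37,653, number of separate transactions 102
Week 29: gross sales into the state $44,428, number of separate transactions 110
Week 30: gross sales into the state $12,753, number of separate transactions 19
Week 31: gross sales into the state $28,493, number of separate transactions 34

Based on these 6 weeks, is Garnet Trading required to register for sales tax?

Total gross sales into the state: $13,059 + $39,350 + $37,653 + $44,428 + $12,753 + $28,493 = $175,736 (> $160,000).
Total number of separate transactions: 75 + 58 + 102 + 110 + 19 + 34 = 398 (> 380).
The test is 'or': at least one threshold is exceeded.

Yes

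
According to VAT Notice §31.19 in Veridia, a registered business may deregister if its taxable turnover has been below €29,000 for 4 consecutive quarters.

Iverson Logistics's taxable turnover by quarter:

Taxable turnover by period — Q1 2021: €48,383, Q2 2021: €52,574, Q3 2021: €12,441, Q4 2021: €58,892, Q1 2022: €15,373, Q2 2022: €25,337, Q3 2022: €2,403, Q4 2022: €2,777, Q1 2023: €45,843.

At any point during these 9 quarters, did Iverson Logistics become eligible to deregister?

Yes

Quarters below €29,000: Q3 2021, Q1 2022, Q2 2022, Q3 2022, Q4 2022.
Longest run of consecutive quarters below the threshold: 4.
4 ≥ 4, so Iverson Logistics became eligible.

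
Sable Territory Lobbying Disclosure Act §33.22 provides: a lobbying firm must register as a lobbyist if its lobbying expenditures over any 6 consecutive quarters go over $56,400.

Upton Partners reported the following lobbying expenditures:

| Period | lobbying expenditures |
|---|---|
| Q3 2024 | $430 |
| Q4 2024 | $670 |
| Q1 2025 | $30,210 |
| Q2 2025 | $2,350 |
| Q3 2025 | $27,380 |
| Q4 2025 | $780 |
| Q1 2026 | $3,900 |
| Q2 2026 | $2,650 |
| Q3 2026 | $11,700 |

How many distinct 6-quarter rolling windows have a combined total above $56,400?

Q3 2024–Q4 2025: $430 + $670 + $30,210 + $2,350 + $27,380 + $780 = $61,820 (over)
Q4 2024–Q1 2026: $670 + $30,210 + $2,350 + $27,380 + $780 + $3,900 = $65,290 (over)
Q1 2025–Q2 2026: $30,210 + $2,350 + $27,380 + $780 + $3,900 + $2,650 = $67,270 (over)
Q2 2025–Q3 2026: $2,350 + $27,380 + $780 + $3,900 + $2,650 + $11,700 = $48,760 (under)
3 windows exceed the threshold.

3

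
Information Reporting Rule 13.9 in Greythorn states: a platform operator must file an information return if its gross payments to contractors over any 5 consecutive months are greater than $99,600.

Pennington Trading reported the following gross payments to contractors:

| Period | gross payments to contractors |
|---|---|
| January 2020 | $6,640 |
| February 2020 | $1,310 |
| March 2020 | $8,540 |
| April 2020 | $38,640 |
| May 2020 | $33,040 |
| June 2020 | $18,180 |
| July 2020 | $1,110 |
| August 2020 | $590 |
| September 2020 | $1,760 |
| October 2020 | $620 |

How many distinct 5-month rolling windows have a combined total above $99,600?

January 2020–May 2020: $6,640 + $1,310 + $8,540 + $38,640 + $33,040 = $88,170 (under)
February 2020–June 2020: $1,310 + $8,540 + $38,640 + $33,040 + $18,180 = $99,710 (over)
March 2020–July 2020: $8,540 + $38,640 + $33,040 + $18,180 + $1,110 = $99,510 (under)
April 2020–August 2020: $38,640 + $33,040 + $18,180 + $1,110 + $590 = $91,560 (under)
May 2020–September 2020: $33,040 + $18,180 + $1,110 + $590 + $1,760 = $54,680 (under)
June 2020–October 2020: $18,180 + $1,110 + $590 + $1,760 + $620 = $22,260 (under)
1 window exceeds the threshold.

1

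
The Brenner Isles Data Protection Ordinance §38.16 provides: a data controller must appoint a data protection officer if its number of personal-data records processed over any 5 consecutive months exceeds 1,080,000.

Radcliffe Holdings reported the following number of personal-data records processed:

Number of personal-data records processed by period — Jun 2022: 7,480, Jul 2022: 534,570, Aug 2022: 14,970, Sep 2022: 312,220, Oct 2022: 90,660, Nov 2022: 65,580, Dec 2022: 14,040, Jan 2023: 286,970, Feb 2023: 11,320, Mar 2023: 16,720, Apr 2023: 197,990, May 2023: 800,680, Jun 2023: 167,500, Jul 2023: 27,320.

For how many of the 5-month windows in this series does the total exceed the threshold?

3

Jun 2022–Oct 2022: 7,480 + 534,570 + 14,970 + 312,220 + 90,660 = 959,900 (under)
Jul 2022–Nov 2022: 534,570 + 14,970 + 312,220 + 90,660 + 65,580 = 1,018,000 (under)
Aug 2022–Dec 2022: 14,970 + 312,220 + 90,660 + 65,580 + 14,040 = 497,470 (under)
Sep 2022–Jan 2023: 312,220 + 90,660 + 65,580 + 14,040 + 286,970 = 769,470 (under)
Oct 2022–Feb 2023: 90,660 + 65,580 + 14,040 + 286,970 + 11,320 = 468,570 (under)
Nov 2022–Mar 2023: 65,580 + 14,040 + 286,970 + 11,320 + 16,720 = 394,630 (under)
Dec 2022–Apr 2023: 14,040 + 286,970 + 11,320 + 16,720 + 197,990 = 527,040 (under)
Jan 2023–May 2023: 286,970 + 11,320 + 16,720 + 197,990 + 800,680 = 1,313,680 (over)
Feb 2023–Jun 2023: 11,320 + 16,720 + 197,990 + 800,680 + 167,500 = 1,194,210 (over)
Mar 2023–Jul 2023: 16,720 + 197,990 + 800,680 + 167,500 + 27,320 = 1,210,210 (over)
3 windows exceed the threshold.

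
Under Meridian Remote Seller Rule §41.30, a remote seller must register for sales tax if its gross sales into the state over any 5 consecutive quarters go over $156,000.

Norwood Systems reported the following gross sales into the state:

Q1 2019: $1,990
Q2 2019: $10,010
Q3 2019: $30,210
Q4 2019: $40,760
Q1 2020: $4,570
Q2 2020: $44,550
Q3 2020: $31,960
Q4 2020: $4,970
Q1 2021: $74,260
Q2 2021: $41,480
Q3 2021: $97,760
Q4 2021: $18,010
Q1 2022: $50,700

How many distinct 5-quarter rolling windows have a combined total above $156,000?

Q1 2019–Q1 2020: $1,990 + $10,010 + $30,210 + $40,760 + $4,570 = $87,540 (under)
Q2 2019–Q2 2020: $10,010 + $30,210 + $40,760 + $4,570 + $44,550 = $130,100 (under)
Q3 2019–Q3 2020: $30,210 + $40,760 + $4,570 + $44,550 + $31,960 = $152,050 (under)
Q4 2019–Q4 2020: $40,760 + $4,570 + $44,550 + $31,960 + $4,970 = $126,810 (under)
Q1 2020–Q1 2021: $4,570 + $44,550 + $31,960 + $4,970 + $74,260 = $160,310 (over)
Q2 2020–Q2 2021: $44,550 + $31,960 + $4,970 + $74,260 + $41,480 = $197,220 (over)
Q3 2020–Q3 2021: $31,960 + $4,970 + $74,260 + $41,480 + $97,760 = $250,430 (over)
Q4 2020–Q4 2021: $4,970 + $74,260 + $41,480 + $97,760 + $18,010 = $236,480 (over)
Q1 2021–Q1 2022: $74,260 + $41,480 + $97,760 + $18,010 + $50,700 = $282,210 (over)
5 windows exceed the threshold.

5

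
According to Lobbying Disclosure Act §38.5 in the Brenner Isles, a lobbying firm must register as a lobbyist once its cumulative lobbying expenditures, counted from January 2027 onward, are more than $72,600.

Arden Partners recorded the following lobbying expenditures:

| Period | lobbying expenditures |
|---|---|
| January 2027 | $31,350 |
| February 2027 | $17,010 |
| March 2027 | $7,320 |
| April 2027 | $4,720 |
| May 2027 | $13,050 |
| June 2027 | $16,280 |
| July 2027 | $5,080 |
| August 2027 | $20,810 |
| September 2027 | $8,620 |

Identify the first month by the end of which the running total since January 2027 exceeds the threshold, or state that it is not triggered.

Through January 2027: $31,350
Through February 2027: $48,360
Through March 2027: $55,680
Through April 2027: $60,400
Through May 2027: $73,450 ← exceeds threshold

May 2027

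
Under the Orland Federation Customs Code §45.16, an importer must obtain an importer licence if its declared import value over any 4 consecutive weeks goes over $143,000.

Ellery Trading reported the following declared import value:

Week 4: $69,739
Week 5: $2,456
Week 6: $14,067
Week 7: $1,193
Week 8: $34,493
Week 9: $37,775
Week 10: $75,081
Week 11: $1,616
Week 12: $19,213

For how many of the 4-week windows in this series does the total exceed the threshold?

2

Week 4–Week 7: $69,739 + $2,456 + $14,067 + $1,193 = $87,455 (under)
Week 5–Week 8: $2,456 + $14,067 + $1,193 + $34,493 = $52,209 (under)
Week 6–Week 9: $14,067 + $1,193 + $34,493 + $37,775 = $87,528 (under)
Week 7–Week 10: $1,193 + $34,493 + $37,775 + $75,081 = $148,542 (over)
Week 8–Week 11: $34,493 + $37,775 + $75,081 + $1,616 = $148,965 (over)
Week 9–Week 12: $37,775 + $75,081 + $1,616 + $19,213 = $133,685 (under)
2 windows exceed the threshold.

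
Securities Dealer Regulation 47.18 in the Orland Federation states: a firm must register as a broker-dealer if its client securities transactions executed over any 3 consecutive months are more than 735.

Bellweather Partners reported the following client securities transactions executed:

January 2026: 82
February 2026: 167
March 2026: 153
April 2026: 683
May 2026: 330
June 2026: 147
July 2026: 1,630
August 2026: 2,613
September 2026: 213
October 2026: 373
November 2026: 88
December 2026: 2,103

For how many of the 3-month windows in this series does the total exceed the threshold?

8

January 2026–March 2026: 82 + 167 + 153 = 402 (under)
February 2026–April 2026: 167 + 153 + 683 = 1,003 (over)
March 2026–May 2026: 153 + 683 + 330 = 1,166 (over)
April 2026–June 2026: 683 + 330 + 147 = 1,160 (over)
May 2026–July 2026: 330 + 147 + 1,630 = 2,107 (over)
June 2026–August 2026: 147 + 1,630 + 2,613 = 4,390 (over)
July 2026–September 2026: 1,630 + 2,613 + 213 = 4,456 (over)
August 2026–October 2026: 2,613 + 213 + 373 = 3,199 (over)
September 2026–November 2026: 213 + 373 + 88 = 674 (under)
October 2026–December 2026: 373 + 88 + 2,103 = 2,564 (over)
8 windows exceed the threshold.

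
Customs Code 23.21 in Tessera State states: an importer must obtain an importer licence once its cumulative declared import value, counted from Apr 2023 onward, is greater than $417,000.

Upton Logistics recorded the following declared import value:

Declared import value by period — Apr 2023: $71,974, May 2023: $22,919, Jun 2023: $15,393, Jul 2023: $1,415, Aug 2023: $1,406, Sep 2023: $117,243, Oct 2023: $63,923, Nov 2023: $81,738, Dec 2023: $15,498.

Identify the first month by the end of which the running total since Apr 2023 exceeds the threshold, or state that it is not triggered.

Through Apr 2023: $71,974
Through May 2023: $94,893
Through Jun 2023: $110,286
Through Jul 2023: $111,701
Through Aug 2023: $113,107
Through Sep 2023: $230,350
Through Oct 2023: $294,273
Through Nov 2023: $376,011
Through Dec 2023: $391,509
Final cumulative total $391,509 ≤ $417,000; the threshold is never exceeded.

Not triggered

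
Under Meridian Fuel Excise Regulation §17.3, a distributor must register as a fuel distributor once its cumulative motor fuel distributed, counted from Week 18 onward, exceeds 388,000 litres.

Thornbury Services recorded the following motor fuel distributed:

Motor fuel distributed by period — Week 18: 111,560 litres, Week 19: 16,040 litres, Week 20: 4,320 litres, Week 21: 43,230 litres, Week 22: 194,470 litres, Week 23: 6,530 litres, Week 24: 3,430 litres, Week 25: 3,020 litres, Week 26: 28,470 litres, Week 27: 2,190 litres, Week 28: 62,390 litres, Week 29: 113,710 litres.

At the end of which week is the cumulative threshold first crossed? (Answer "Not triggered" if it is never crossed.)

Through Week 18: 111,560 litres
Through Week 19: 127,600 litres
Through Week 20: 131,920 litres
Through Week 21: 175,150 litres
Through Week 22: 369,620 litres
Through Week 23: 376,150 litres
Through Week 24: 379,580 litres
Through Week 25: 382,600 litres
Through Week 26: 411,070 litres ← exceeds threshold

Week 26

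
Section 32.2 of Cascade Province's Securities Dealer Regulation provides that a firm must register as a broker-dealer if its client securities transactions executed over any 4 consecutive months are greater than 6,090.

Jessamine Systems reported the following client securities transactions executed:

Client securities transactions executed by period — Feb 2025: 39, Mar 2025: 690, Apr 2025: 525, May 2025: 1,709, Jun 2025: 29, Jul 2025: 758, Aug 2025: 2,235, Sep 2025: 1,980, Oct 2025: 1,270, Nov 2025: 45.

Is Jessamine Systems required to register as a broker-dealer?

Yes

Feb 2025–May 2025: 39 + 690 + 525 + 1,709 = 2,963 (under)
Mar 2025–Jun 2025: 690 + 525 + 1,709 + 29 = 2,953 (under)
Apr 2025–Jul 2025: 525 + 1,709 + 29 + 758 = 3,021 (under)
May 2025–Aug 2025: 1,709 + 29 + 758 + 2,235 = 4,731 (under)
Jun 2025–Sep 2025: 29 + 758 + 2,235 + 1,980 = 5,002 (under)
Jul 2025–Oct 2025: 758 + 2,235 + 1,980 + 1,270 = 6,243 (over)
Aug 2025–Nov 2025: 2,235 + 1,980 + 1,270 + 45 = 5,530 (under)
At least one window exceeds 6,090.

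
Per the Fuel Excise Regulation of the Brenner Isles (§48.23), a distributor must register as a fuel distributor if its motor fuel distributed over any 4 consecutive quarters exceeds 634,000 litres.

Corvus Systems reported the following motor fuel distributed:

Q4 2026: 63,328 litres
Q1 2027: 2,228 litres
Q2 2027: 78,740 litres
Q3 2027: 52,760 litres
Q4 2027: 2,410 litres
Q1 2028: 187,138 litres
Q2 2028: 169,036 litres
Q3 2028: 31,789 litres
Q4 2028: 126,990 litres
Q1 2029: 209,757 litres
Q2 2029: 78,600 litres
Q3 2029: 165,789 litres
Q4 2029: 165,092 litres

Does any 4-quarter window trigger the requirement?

Q4 2026–Q3 2027: 63,328 litres + 2,228 litres + 78,740 litres + 52,760 litres = 197,056 litres (under)
Q1 2027–Q4 2027: 2,228 litres + 78,740 litres + 52,760 litres + 2,410 litres = 136,138 litres (under)
Q2 2027–Q1 2028: 78,740 litres + 52,760 litres + 2,410 litres + 187,138 litres = 321,048 litres (under)
Q3 2027–Q2 2028: 52,760 litres + 2,410 litres + 187,138 litres + 169,036 litres = 411,344 litres (under)
Q4 2027–Q3 2028: 2,410 litres + 187,138 litres + 169,036 litres + 31,789 litres = 390,373 litres (under)
Q1 2028–Q4 2028: 187,138 litres + 169,036 litres + 31,789 litres + 126,990 litres = 514,953 litres (under)
Q2 2028–Q1 2029: 169,036 litres + 31,789 litres + 126,990 litres + 209,757 litres = 537,572 litres (under)
Q3 2028–Q2 2029: 31,789 litres + 126,990 litres + 209,757 litres + 78,600 litres = 447,136 litres (under)
Q4 2028–Q3 2029: 126,990 litres + 209,757 litres + 78,600 litres + 165,789 litres = 581,136 litres (under)
Q1 2029–Q4 2029: 209,757 litres + 78,600 litres + 165,789 litres + 165,092 litres = 619,238 litres (under)
No window exceeds 634,000 litres.

No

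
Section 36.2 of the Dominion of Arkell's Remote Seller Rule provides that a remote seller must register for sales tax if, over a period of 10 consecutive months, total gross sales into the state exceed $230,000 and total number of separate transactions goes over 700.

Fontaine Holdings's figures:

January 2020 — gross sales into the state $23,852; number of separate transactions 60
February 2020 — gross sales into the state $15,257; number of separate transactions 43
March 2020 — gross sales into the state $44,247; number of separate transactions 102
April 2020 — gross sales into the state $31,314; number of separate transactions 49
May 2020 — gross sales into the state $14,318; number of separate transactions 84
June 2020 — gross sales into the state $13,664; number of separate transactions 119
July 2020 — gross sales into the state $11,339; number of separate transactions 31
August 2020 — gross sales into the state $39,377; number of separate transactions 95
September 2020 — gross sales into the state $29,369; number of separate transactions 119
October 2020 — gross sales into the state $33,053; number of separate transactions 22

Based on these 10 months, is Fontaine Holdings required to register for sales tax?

Total gross sales into the state: $23,852 + $15,257 + $44,247 + $31,314 + $14,318 + $13,664 + $11,339 + $39,377 + $29,369 + $33,053 = $255,790 (> $230,000).
Total number of separate transactions: 60 + 43 + 102 + 49 + 84 + 119 + 31 + 95 + 119 + 22 = 724 (> 700).
The test is 'and': both thresholds are exceeded.

Yes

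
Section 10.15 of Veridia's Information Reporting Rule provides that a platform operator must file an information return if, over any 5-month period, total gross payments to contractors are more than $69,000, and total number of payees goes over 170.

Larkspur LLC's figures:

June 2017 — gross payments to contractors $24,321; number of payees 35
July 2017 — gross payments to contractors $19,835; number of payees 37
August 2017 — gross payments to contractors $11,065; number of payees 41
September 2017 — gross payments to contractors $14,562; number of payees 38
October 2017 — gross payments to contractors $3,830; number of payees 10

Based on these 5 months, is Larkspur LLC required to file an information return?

No

Total gross payments to contractors: $24,321 + $19,835 + $11,065 + $14,562 + $3,830 = $73,613 (> $69,000).
Total number of payees: 35 + 37 + 41 + 38 + 10 = 161 (≤ 170).
The test is 'and': the rule requires both, and at least one is not exceeded.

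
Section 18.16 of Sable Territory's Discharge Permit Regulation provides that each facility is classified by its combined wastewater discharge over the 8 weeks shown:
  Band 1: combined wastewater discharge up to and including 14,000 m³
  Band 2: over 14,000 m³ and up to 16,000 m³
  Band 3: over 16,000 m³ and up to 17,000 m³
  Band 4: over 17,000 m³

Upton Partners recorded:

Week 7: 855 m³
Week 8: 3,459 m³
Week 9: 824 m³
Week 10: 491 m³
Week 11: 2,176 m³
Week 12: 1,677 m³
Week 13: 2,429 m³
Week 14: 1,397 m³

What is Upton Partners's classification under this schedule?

Combined wastewater discharge: 855 m³ + 3,459 m³ + 824 m³ + 491 m³ + 2,176 m³ + 1,677 m³ + 2,429 m³ + 1,397 m³ = 13,308 m³.
13,308 m³ ≤ 14,000 m³, so Band 1 applies.

Band 1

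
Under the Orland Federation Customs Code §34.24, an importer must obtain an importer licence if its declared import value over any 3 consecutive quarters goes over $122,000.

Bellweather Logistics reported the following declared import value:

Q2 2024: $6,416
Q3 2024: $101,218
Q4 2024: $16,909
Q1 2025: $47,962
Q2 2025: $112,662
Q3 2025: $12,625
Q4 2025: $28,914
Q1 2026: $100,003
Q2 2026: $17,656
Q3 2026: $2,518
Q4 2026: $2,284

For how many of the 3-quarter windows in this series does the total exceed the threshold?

Q2 2024–Q4 2024: $6,416 + $101,218 + $16,909 = $124,543 (over)
Q3 2024–Q1 2025: $101,218 + $16,909 + $47,962 = $166,089 (over)
Q4 2024–Q2 2025: $16,909 + $47,962 + $112,662 = $177,533 (over)
Q1 2025–Q3 2025: $47,962 + $112,662 + $12,625 = $173,249 (over)
Q2 2025–Q4 2025: $112,662 + $12,625 + $28,914 = $154,201 (over)
Q3 2025–Q1 2026: $12,625 + $28,914 + $100,003 = $141,542 (over)
Q4 2025–Q2 2026: $28,914 + $100,003 + $17,656 = $146,573 (over)
Q1 2026–Q3 2026: $100,003 + $17,656 + $2,518 = $120,177 (under)
Q2 2026–Q4 2026: $17,656 + $2,518 + $2,284 = $22,458 (under)
7 windows exceed the threshold.

7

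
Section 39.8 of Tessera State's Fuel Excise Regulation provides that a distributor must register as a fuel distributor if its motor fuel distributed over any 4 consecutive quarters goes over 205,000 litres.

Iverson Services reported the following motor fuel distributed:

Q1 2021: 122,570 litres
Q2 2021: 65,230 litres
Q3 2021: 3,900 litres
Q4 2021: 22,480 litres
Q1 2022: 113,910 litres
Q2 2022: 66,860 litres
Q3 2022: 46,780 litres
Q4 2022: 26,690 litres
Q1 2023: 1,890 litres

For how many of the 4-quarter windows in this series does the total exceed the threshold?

5

Q1 2021–Q4 2021: 122,570 litres + 65,230 litres + 3,900 litres + 22,480 litres = 214,180 litres (over)
Q2 2021–Q1 2022: 65,230 litres + 3,900 litres + 22,480 litres + 113,910 litres = 205,520 litres (over)
Q3 2021–Q2 2022: 3,900 litres + 22,480 litres + 113,910 litres + 66,860 litres = 207,150 litres (over)
Q4 2021–Q3 2022: 22,480 litres + 113,910 litres + 66,860 litres + 46,780 litres = 250,030 litres (over)
Q1 2022–Q4 2022: 113,910 litres + 66,860 litres + 46,780 litres + 26,690 litres = 254,240 litres (over)
Q2 2022–Q1 2023: 66,860 litres + 46,780 litres + 26,690 litres + 1,890 litres = 142,220 litres (under)
5 windows exceed the threshold.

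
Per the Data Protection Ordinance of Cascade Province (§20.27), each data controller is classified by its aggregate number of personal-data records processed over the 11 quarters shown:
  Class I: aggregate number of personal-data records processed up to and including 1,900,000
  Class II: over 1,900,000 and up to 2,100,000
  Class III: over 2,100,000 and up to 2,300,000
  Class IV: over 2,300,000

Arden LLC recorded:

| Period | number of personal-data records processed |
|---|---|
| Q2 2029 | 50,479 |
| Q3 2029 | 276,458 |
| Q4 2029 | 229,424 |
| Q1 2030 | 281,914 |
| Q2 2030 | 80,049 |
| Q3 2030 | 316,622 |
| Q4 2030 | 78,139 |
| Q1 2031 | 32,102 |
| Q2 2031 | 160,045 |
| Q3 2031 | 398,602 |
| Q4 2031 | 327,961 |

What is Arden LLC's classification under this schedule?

Aggregate number of personal-data records processed: 50,479 + 276,458 + 229,424 + 281,914 + 80,049 + 316,622 + 78,139 + 32,102 + 160,045 + 398,602 + 327,961 = 2,231,795.
2,100,000 < 2,231,795 ≤ 2,300,000, so Class III applies.

Class III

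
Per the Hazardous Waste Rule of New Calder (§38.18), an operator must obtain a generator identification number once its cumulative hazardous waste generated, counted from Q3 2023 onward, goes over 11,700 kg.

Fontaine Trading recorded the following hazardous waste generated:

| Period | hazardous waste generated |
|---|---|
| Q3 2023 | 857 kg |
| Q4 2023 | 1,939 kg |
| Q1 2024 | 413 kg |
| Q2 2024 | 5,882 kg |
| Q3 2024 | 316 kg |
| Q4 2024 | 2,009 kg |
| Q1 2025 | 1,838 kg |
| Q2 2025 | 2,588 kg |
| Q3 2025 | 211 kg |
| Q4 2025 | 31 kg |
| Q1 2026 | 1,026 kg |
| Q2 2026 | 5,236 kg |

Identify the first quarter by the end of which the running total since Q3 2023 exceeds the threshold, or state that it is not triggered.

Q1 2025

Through Q3 2023: 857 kg
Through Q4 2023: 2,796 kg
Through Q1 2024: 3,209 kg
Through Q2 2024: 9,091 kg
Through Q3 2024: 9,407 kg
Through Q4 2024: 11,416 kg
Through Q1 2025: 13,254 kg ← exceeds threshold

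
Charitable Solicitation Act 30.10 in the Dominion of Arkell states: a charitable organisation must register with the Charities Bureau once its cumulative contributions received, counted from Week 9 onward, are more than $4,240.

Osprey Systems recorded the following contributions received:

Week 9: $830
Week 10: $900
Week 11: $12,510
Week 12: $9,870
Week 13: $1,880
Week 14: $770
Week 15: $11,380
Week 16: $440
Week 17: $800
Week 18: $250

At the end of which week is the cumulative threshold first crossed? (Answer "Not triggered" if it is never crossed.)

Week 11

Through Week 9: $830
Through Week 10: $1,730
Through Week 11: $14,240 ← exceeds threshold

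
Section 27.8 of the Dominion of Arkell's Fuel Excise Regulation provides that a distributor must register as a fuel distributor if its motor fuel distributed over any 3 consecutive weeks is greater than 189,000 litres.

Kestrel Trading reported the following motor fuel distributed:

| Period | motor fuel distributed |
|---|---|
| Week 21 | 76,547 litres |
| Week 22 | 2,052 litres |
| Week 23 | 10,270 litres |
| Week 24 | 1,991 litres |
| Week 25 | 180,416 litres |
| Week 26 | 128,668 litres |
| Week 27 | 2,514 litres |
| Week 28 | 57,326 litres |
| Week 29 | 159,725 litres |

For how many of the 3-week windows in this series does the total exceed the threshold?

Week 21–Week 23: 76,547 litres + 2,052 litres + 10,270 litres = 88,869 litres (under)
Week 22–Week 24: 2,052 litres + 10,270 litres + 1,991 litres = 14,313 litres (under)
Week 23–Week 25: 10,270 litres + 1,991 litres + 180,416 litres = 192,677 litres (over)
Week 24–Week 26: 1,991 litres + 180,416 litres + 128,668 litres = 311,075 litres (over)
Week 25–Week 27: 180,416 litres + 128,668 litres + 2,514 litres = 311,598 litres (over)
Week 26–Week 28: 128,668 litres + 2,514 litres + 57,326 litres = 188,508 litres (under)
Week 27–Week 29: 2,514 litres + 57,326 litres + 159,725 litres = 219,565 litres (over)
4 windows exceed the threshold.

4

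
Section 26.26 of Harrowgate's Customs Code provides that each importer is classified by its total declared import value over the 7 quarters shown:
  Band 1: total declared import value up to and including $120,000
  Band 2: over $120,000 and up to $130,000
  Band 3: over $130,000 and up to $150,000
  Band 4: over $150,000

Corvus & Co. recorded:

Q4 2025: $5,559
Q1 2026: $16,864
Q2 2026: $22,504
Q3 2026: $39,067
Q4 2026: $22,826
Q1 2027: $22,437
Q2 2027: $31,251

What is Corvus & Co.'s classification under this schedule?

Total declared import value: $5,559 + $16,864 + $22,504 + $39,067 + $22,826 + $22,437 + $31,251 = $160,508.
$160,508 > $150,000, so Band 4 applies.

Band 4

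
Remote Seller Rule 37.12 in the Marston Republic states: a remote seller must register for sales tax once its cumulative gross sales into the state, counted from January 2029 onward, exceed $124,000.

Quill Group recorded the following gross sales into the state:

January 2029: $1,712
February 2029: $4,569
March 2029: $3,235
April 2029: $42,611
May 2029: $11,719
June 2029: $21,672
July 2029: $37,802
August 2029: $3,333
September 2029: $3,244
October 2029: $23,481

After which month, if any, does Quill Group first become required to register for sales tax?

August 2029

Through January 2029: $1,712
Through February 2029: $6,281
Through March 2029: $9,516
Through April 2029: $52,127
Through May 2029: $63,846
Through June 2029: $85,518
Through July 2029: $123,320
Through August 2029: $126,653 ← exceeds threshold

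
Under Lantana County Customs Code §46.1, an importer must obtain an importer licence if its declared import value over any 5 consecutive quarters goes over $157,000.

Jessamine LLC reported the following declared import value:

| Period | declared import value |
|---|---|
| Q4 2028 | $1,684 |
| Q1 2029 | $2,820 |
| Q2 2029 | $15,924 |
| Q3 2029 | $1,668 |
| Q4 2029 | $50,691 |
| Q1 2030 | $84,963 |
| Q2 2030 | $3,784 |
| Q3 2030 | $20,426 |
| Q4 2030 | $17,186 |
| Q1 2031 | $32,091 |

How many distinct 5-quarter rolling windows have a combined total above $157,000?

4

Q4 2028–Q4 2029: $1,684 + $2,820 + $15,924 + $1,668 + $50,691 = $72,787 (under)
Q1 2029–Q1 2030: $2,820 + $15,924 + $1,668 + $50,691 + $84,963 = $156,066 (under)
Q2 2029–Q2 2030: $15,924 + $1,668 + $50,691 + $84,963 + $3,784 = $157,030 (over)
Q3 2029–Q3 2030: $1,668 + $50,691 + $84,963 + $3,784 + $20,426 = $161,532 (over)
Q4 2029–Q4 2030: $50,691 + $84,963 + $3,784 + $20,426 + $17,186 = $177,050 (over)
Q1 2030–Q1 2031: $84,963 + $3,784 + $20,426 + $17,186 + $32,091 = $158,450 (over)
4 windows exceed the threshold.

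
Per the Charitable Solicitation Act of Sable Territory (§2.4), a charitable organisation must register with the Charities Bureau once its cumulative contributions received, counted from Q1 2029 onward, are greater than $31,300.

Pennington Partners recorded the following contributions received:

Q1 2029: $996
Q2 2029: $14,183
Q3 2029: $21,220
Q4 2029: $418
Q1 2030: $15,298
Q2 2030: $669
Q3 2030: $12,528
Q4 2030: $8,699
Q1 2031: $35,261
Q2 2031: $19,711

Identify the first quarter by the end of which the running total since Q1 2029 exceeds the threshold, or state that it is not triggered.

Q3 2029

Through Q1 2029: $996
Through Q2 2029: $15,179
Through Q3 2029: $36,399 ← exceeds threshold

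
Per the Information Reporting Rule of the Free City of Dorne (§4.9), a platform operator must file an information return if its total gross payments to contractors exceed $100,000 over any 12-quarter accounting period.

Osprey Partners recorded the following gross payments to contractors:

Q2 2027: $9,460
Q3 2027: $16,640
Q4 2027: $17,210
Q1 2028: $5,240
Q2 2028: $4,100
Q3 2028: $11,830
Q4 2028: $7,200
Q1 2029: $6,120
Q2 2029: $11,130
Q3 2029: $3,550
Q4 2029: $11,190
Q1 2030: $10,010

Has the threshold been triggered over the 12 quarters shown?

Total gross payments to contractors: $9,460 + $16,640 + $17,210 + $5,240 + $4,100 + $11,830 + $7,200 + $6,120 + $11,130 + $3,550 + $11,190 + $10,010 = $113,680.
$113,680 > $100,000, so the threshold is exceeded.

Yes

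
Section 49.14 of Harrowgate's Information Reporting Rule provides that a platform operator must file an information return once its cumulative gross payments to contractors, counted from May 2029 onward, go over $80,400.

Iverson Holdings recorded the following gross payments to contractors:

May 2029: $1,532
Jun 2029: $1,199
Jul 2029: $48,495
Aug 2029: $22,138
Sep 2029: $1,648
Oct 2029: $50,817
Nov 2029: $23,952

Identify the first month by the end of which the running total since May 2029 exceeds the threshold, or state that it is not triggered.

Oct 2029

Through May 2029: $1,532
Through Jun 2029: $2,731
Through Jul 2029: $51,226
Through Aug 2029: $73,364
Through Sep 2029: $75,012
Through Oct 2029: $125,829 ← exceeds threshold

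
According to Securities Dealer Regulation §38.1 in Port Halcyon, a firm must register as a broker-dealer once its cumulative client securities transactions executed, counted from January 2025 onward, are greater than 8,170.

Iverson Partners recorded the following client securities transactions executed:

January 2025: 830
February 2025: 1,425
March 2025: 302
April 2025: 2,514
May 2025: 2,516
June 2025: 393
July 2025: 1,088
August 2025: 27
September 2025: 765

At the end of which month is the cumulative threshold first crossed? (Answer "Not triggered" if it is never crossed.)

July 2025

Through January 2025: 830
Through February 2025: 2,255
Through March 2025: 2,557
Through April 2025: 5,071
Through May 2025: 7,587
Through June 2025: 7,980
Through July 2025: 9,068 ← exceeds threshold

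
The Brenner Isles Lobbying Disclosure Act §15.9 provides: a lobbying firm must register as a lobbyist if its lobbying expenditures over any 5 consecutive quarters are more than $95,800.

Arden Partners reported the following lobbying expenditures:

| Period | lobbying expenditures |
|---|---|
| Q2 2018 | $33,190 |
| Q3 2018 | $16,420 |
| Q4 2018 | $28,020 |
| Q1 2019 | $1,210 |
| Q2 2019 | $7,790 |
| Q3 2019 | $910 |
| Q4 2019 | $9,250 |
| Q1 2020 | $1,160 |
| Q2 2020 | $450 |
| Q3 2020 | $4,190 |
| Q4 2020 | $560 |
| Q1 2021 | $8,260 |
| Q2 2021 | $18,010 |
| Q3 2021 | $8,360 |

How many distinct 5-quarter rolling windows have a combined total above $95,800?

0

Q2 2018–Q2 2019: $33,190 + $16,420 + $28,020 + $1,210 + $7,790 = $86,630 (under)
Q3 2018–Q3 2019: $16,420 + $28,020 + $1,210 + $7,790 + $910 = $54,350 (under)
Q4 2018–Q4 2019: $28,020 + $1,210 + $7,790 + $910 + $9,250 = $47,180 (under)
Q1 2019–Q1 2020: $1,210 + $7,790 + $910 + $9,250 + $1,160 = $20,320 (under)
Q2 2019–Q2 2020: $7,790 + $910 + $9,250 + $1,160 + $450 = $19,560 (under)
Q3 2019–Q3 2020: $910 + $9,250 + $1,160 + $450 + $4,190 = $15,960 (under)
Q4 2019–Q4 2020: $9,250 + $1,160 + $450 + $4,190 + $560 = $15,610 (under)
Q1 2020–Q1 2021: $1,160 + $450 + $4,190 + $560 + $8,260 = $14,620 (under)
Q2 2020–Q2 2021: $450 + $4,190 + $560 + $8,260 + $18,010 = $31,470 (under)
Q3 2020–Q3 2021: $4,190 + $560 + $8,260 + $18,010 + $8,360 = $39,380 (under)
0 windows exceed the threshold.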